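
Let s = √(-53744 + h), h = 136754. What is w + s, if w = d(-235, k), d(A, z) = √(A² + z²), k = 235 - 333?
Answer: √64829 + √83010 ≈ 542.73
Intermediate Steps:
k = -98
w = √64829 (w = √((-235)² + (-98)²) = √(55225 + 9604) = √64829 ≈ 254.62)
s = √83010 (s = √(-53744 + 136754) = √83010 ≈ 288.11)
w + s = √64829 + √83010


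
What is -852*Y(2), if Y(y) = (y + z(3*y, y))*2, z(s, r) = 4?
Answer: -10224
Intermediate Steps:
Y(y) = 8 + 2*y (Y(y) = (y + 4)*2 = (4 + y)*2 = 8 + 2*y)
-852*Y(2) = -852*(8 + 2*2) = -852*(8 + 4) = -852*12 = -10224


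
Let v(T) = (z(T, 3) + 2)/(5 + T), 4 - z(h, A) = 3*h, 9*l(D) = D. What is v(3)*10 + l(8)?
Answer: -103/36 ≈ -2.8611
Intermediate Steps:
l(D) = D/9
z(h, A) = 4 - 3*h
v(T) = (6 - 3*T)/(5 + T) (v(T) = ((4 - 3*T) + 2)/(5 + T) = (6 - 3*T)/(5 + T))
v(3)*10 + l(8) = (3*(2 - 1*3)/(5 + 3))*10 + (⅑)*8 = (3*(2 - 3)/8)*10 + 8/9 = (3*(⅛)*(-1))*10 + 8/9 = -3/8*10 + 8/9 = -15/4 + 8/9 = -103/36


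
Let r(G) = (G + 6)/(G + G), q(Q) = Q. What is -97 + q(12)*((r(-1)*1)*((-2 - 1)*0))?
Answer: -97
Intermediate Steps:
r(G) = (6 + G)/(2*G) (r(G) = (6 + G)/((2*G)) = (6 + G)*(1/(2*G)) = (6 + G)/(2*G))
-97 + q(12)*((r(-1)*1)*((-2 - 1)*0)) = -97 + 12*((((½)*(6 - 1)/(-1))*1)*((-2 - 1)*0)) = -97 + 12*((((½)*(-1)*5)*1)*(-3*0)) = -97 + 12*(-5/2*1*0) = -97 + 12*(-5/2*0) = -97 + 12*0 = -97 + 0 = -97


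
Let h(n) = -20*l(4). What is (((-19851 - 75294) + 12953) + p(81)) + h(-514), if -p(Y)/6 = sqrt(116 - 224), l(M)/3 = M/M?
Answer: -82252 - 36*I*sqrt(3) ≈ -82252.0 - 62.354*I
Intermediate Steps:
l(M) = 3 (l(M) = 3*(M/M) = 3*1 = 3)
h(n) = -60 (h(n) = -20*3 = -60)
p(Y) = -36*I*sqrt(3) (p(Y) = -6*sqrt(116 - 224) = -36*I*sqrt(3))
(((-19851 - 75294) + 12953) + p(81)) + h(-514) = (((-19851 - 75294) + 12953) - 36*I*sqrt(3)) - 60 = ((-95145 + 12953) - 36*I*sqrt(3)) - 60 = (-82192 - 36*I*sqrt(3)) - 60 = -82252 - 36*I*sqrt(3)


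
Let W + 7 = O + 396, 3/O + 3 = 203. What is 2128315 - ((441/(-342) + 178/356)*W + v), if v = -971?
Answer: 1618490769/760 ≈ 2.1296e+6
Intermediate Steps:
O = 3/200 (O = 3/(-3 + 203) = 3/200 ≈ 0.015000)
W = 77803/200 (W = -7 + (3/200 + 396) = -7 + 79203/200 = 77803/200 ≈ 389.02)
2128315 - ((441/(-342) + 178/356)*W + v) = 2128315 - ((441/(-342) + 178/356)*(77803/200) - 971) = 2128315 - ((441*(-1/342) + 178*(1/356))*(77803/200) - 971) = 2128315 - ((-49/38 + 1/2)*(77803/200) - 971) = 2128315 - (-15/19*77803/200 - 971) = 2128315 - (-233409/760 - 971) = 2128315 - 1*(-971369/760) = 2128315 + 971369/760 = 1618490769/760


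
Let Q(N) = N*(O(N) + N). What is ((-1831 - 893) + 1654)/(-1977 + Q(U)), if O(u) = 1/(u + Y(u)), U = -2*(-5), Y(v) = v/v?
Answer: 11770/20637 ≈ 0.57033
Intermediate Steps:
Y(v) = 1
U = 10
O(u) = 1/(1 + u) (O(u) = 1/(u + 1) = 1/(1 + u))
Q(N) = N*(N + 1/(1 + N)) (Q(N) = N*(1/(1 + N) + N) = N*(N + 1/(1 + N)))
((-1831 - 893) + 1654)/(-1977 + Q(U)) = ((-1831 - 893) + 1654)/(-1977 + 10*(1 + 10*(1 + 10))/(1 + 10)) = (-2724 + 1654)/(-1977 + 10*(1 + 10*11)/11) = -1070/(-1977 + 10*(1/11)*(1 + 110)) = -1070/(-1977 + 10*(1/11)*111) = -1070/(-1977 + 1110/11) = -1070/(-20637/11) = -1070*(-11/20637) = 11770/20637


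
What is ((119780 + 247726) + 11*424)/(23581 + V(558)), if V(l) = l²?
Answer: 74434/66989 ≈ 1.1111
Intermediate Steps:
((119780 + 247726) + 11*424)/(23581 + V(558)) = ((119780 + 247726) + 11*424)/(23581 + 558²) = (367506 + 4664)/(23581 + 311364) = 372170/334945 = 372170*(1/334945) = 74434/66989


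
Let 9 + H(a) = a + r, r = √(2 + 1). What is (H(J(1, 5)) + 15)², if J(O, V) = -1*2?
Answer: (4 + √3)² ≈ 32.856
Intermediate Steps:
J(O, V) = -2
r = √3 ≈ 1.7320
H(a) = -9 + a + √3 (H(a) = -9 + (a + √3) = -9 + a + √3)
(H(J(1, 5)) + 15)² = ((-9 - 2 + √3) + 15)² = ((-11 + √3) + 15)² = (4 + √3)²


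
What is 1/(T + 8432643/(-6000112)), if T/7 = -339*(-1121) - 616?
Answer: 6000112/15935215019309 ≈ 3.7653e-7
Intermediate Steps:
T = 2655821 (T = 7*(-339*(-1121) - 616) = 7*(380019 - 616) = 7*379403 = 2655821)
1/(T + 8432643/(-6000112)) = 1/(2655821 + 8432643/(-6000112)) = 1/(2655821 + 8432643*(-1/6000112)) = 1/(2655821 - 8432643/6000112) = 1/(15935215019309/6000112) = 6000112/15935215019309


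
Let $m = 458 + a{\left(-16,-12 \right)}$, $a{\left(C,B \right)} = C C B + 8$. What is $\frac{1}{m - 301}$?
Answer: $- \frac{1}{2907} \approx -0.000344$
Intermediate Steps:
$a{\left(C,B \right)} = 8 + B C^{2}$ ($a{\left(C,B \right)} = C^{2} B + 8 = B C^{2} + 8 = 8 + B C^{2}$)
$m = -2606$ ($m = 458 + \left(8 - 12 \left(-16\right)^{2}\right) = 458 + \left(8 - 3072\right) = 458 - 3064 = -2606$)
$\frac{1}{m - 301} = \frac{1}{-2606 - 301} = \frac{1}{-2907} = - \frac{1}{2907}$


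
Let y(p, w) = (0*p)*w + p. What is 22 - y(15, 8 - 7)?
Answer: 7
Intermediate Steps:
y(p, w) = p (y(p, w) = 0*w + p = 0 + p = p)
22 - y(15, 8 - 7) = 22 - 1*15 = 22 - 15 = 7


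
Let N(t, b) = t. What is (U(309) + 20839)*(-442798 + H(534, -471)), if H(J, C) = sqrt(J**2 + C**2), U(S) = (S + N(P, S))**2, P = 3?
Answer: -52331196034 + 354549*sqrt(56333) ≈ -5.2247e+10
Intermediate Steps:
U(S) = (3 + S)**2 (U(S) = (S + 3)**2 = (3 + S)**2)
H(J, C) = sqrt(C**2 + J**2)
(U(309) + 20839)*(-442798 + H(534, -471)) = ((3 + 309)**2 + 20839)*(-442798 + sqrt((-471)**2 + 534**2)) = (312**2 + 20839)*(-442798 + sqrt(221841 + 285156)) = (97344 + 20839)*(-442798 + sqrt(506997)) = 118183*(-442798 + 3*sqrt(56333)) = -52331196034 + 354549*sqrt(56333)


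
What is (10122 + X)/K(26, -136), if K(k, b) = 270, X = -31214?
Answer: -10546/135 ≈ -78.119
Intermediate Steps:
(10122 + X)/K(26, -136) = (10122 - 31214)/270 = -21092*1/270 = -10546/135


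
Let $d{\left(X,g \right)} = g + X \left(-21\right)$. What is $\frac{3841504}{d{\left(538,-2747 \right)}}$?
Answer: $- \frac{3841504}{14045} \approx -273.51$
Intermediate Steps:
$d{\left(X,g \right)} = g - 21 X$
$\frac{3841504}{d{\left(538,-2747 \right)}} = \frac{3841504}{-2747 - 11298} = \frac{3841504}{-14045} = 3841504 \left(- \frac{1}{14045}\right) = - \frac{3841504}{14045}$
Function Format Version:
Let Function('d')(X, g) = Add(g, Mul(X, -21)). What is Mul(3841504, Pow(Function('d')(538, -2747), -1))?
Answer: Rational(-3841504, 14045) ≈ -273.51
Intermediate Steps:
Function('d')(X, g) = Add(g, Mul(-21, X))
Mul(3841504, Pow(Function('d')(538, -2747), -1)) = Mul(3841504, Pow(Add(-2747, Mul(-21, 538)), -1)) = Mul(3841504, Pow(Add(-2747, -11298), -1)) = Mul(3841504, Pow(-14045, -1)) = Mul(3841504, Rational(-1, 14045)) = Rational(-3841504, 14045)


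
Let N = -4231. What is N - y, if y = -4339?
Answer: 108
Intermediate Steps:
N - y = -4231 - 1*(-4339) = -4231 + 4339 = 108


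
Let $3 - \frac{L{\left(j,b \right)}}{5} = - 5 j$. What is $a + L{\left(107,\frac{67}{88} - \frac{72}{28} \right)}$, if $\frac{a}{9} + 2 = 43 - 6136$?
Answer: $-52165$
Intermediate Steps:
$L{\left(j,b \right)} = 15 + 25 j$ ($L{\left(j,b \right)} = 15 - 5 \left(- 5 j\right) = 15 + 25 j$)
$a = -54855$ ($a = -18 + 9 \left(43 - 6136\right) = -18 + 9 \left(-6093\right) = -18 - 54837 = -54855$)
$a + L{\left(107,\frac{67}{88} - \frac{72}{28} \right)} = -54855 + \left(15 + 25 \cdot 107\right) = -54855 + \left(15 + 2675\right) = -54855 + 2690 = -52165$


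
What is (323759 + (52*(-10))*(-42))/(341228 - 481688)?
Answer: -345599/140460 ≈ -2.4605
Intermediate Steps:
(323759 + (52*(-10))*(-42))/(341228 - 481688) = (323759 - 520*(-42))/(-140460) = (323759 + 21840)*(-1/140460) = 345599*(-1/140460) = -345599/140460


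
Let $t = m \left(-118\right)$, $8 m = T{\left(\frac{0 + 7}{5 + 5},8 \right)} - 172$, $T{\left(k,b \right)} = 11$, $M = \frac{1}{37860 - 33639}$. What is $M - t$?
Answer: $- \frac{40095275}{16884} \approx -2374.8$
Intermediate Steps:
$M = \frac{1}{4221} \approx 0.00023691$
$m = - \frac{161}{8}$ ($m = \frac{11 - 172}{8} = \frac{1}{8} \left(-161\right) = - \frac{161}{8} \approx -20.125$)
$t = \frac{9499}{4}$ ($t = \left(- \frac{161}{8}\right) \left(-118\right) = \frac{9499}{4} \approx 2374.8$)
$M - t = \frac{1}{4221} - \frac{9499}{4} = - \frac{40095275}{16884}$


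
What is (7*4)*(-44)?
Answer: -1232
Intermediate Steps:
(7*4)*(-44) = 28*(-44) = -1232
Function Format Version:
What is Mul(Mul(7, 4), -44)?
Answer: -1232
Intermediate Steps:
Mul(Mul(7, 4), -44) = Mul(28, -44) = -1232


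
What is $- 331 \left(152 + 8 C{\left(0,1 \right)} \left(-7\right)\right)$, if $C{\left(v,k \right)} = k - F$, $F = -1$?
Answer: $-13240$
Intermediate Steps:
$C{\left(v,k \right)} = 1 + k$ ($C{\left(v,k \right)} = k - -1 = k + 1 = 1 + k$)
$- 331 \left(152 + 8 C{\left(0,1 \right)} \left(-7\right)\right) = - 331 \left(152 + 8 \left(1 + 1\right) \left(-7\right)\right) = - 331 \left(152 + 8 \cdot 2 \left(-7\right)\right) = - 331 \left(152 + 16 \left(-7\right)\right) = - 331 \left(152 - 112\right) = \left(-331\right) 40 = -13240$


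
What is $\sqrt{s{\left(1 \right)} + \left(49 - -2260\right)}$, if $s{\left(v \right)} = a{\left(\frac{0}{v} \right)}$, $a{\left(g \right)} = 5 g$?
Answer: $\sqrt{2309} \approx 48.052$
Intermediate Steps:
$s{\left(v \right)} = 0$ ($s{\left(v \right)} = 5 \frac{0}{v} = 5 \cdot 0 = 0$)
$\sqrt{s{\left(1 \right)} + \left(49 - -2260\right)} = \sqrt{0 + \left(49 - -2260\right)} = \sqrt{0 + \left(49 + 2260\right)} = \sqrt{0 + 2309} = \sqrt{2309}$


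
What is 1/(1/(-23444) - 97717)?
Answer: -23444/2290877349 ≈ -1.0234e-5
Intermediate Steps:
1/(1/(-23444) - 97717) = 1/(-1/23444 - 97717) = 1/(-2290877349/23444) = -23444/2290877349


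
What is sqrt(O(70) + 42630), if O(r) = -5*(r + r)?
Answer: sqrt(41930) ≈ 204.77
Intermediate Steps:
O(r) = -10*r
sqrt(O(70) + 42630) = sqrt(-10*70 + 42630) = sqrt(-700 + 42630) = sqrt(41930)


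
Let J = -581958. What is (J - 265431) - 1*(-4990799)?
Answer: 4143410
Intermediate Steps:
(J - 265431) - 1*(-4990799) = (-581958 - 265431) - 1*(-4990799) = -847389 + 4990799 = 4143410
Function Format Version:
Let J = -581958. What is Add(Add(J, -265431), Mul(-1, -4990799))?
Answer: 4143410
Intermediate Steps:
Add(Add(J, -265431), Mul(-1, -4990799)) = Add(Add(-581958, -265431), Mul(-1, -4990799)) = Add(-847389, 4990799) = 4143410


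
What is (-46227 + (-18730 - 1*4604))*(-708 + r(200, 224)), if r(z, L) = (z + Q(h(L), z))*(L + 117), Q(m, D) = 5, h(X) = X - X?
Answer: -4813412517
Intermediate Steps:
h(X) = 0
r(z, L) = (5 + z)*(117 + L) (r(z, L) = (z + 5)*(L + 117) = (5 + z)*(117 + L))
(-46227 + (-18730 - 1*4604))*(-708 + r(200, 224)) = (-46227 + (-18730 - 1*4604))*(-708 + (585 + 5*224 + 117*200 + 224*200)) = (-46227 + (-18730 - 4604))*(-708 + (585 + 1120 + 23400 + 44800)) = (-46227 - 23334)*(-708 + 69905) = -69561*69197 = -4813412517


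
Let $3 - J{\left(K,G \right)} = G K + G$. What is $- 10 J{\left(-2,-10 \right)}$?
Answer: $70$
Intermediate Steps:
$J{\left(K,G \right)} = 3 - G - G K$ ($J{\left(K,G \right)} = 3 - \left(G K + G\right) = 3 - \left(G + G K\right) = 3 - G - G K$)
$- 10 J{\left(-2,-10 \right)} = - 10 \left(3 - -10 - \left(-10\right) \left(-2\right)\right) = - 10 \left(3 + 10 - 20\right) = \left(-10\right) \left(-7\right) = 70$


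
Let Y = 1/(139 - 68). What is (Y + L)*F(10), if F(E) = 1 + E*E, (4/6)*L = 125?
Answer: 2689327/142 ≈ 18939.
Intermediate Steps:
L = 375/2 (L = (3/2)*125 = 375/2 ≈ 187.50)
F(E) = 1 + E**2
Y = 1/71 ≈ 0.014085
(Y + L)*F(10) = (1/71 + 375/2)*(1 + 10**2) = 26627*(1 + 100)/142 = (26627/142)*101 = 2689327/142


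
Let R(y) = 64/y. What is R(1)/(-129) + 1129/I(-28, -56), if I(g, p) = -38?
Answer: -148073/4902 ≈ -30.207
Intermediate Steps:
R(1)/(-129) + 1129/I(-28, -56) = (64/1)/(-129) + 1129/(-38) = (64*1)*(-1/129) + 1129*(-1/38) = 64*(-1/129) - 1129/38 = -64/129 - 1129/38 = -148073/4902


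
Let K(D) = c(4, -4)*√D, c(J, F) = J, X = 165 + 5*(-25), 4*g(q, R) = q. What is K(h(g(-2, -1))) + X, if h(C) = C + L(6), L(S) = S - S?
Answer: 40 + 2*I*√2 ≈ 40.0 + 2.8284*I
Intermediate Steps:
g(q, R) = q/4
L(S) = 0
X = 40 (X = 165 - 125 = 40)
h(C) = C (h(C) = C + 0 = C)
K(D) = 4*√D
K(h(g(-2, -1))) + X = 4*√((¼)*(-2)) + 40 = 4*√(-½) + 40 = 4*(I*√2/2) + 40 = 2*I*√2 + 40 = 40 + 2*I*√2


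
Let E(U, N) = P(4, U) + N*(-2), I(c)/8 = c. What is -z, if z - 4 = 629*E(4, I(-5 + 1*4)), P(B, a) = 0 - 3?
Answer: -8181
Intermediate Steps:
P(B, a) = -3
I(c) = 8*c
E(U, N) = -3 - 2*N (E(U, N) = -3 + N*(-2) = -3 - 2*N)
z = 8181 (z = 4 + 629*(-3 - 16*(-5 + 1*4)) = 4 + 629*(-3 - 16*(-5 + 4)) = 4 + 629*(-3 - 16*(-1)) = 4 + 629*(-3 - 2*(-8)) = 4 + 629*(-3 + 16) = 4 + 629*13 = 4 + 8177 = 8181)
-z = -1*8181 = -8181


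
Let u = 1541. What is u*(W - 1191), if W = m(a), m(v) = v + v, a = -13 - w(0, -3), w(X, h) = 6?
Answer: -1893889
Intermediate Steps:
a = -19 (a = -13 - 1*6 = -13 - 6 = -19)
m(v) = 2*v
W = -38 (W = 2*(-19) = -38)
u*(W - 1191) = 1541*(-38 - 1191) = 1541*(-1229) = -1893889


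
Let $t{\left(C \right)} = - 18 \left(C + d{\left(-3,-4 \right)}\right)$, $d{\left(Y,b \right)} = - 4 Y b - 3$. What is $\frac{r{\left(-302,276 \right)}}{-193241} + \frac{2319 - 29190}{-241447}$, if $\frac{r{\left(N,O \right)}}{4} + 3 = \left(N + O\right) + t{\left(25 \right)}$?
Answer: $\frac{4768597979}{46657459727} \approx 0.1022$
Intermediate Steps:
$d{\left(Y,b \right)} = -3 - 4 Y b$ ($d{\left(Y,b \right)} = - 4 Y b - 3 = -3 - 4 Y b$)
$t{\left(C \right)} = 918 - 18 C$ ($t{\left(C \right)} = - 18 \left(C - \left(3 - -48\right)\right) = - 18 \left(C - 51\right) = - 18 \left(-51 + C\right) = 918 - 18 C$)
$r{\left(N,O \right)} = 1860 + 4 N + 4 O$ ($r{\left(N,O \right)} = -12 + 4 \left(\left(N + O\right) + \left(918 - 450\right)\right) = -12 + 4 \left(\left(N + O\right) + 468\right) = -12 + 4 \left(468 + N + O\right) = -12 + \left(1872 + 4 N + 4 O\right) = 1860 + 4 N + 4 O$)
$\frac{r{\left(-302,276 \right)}}{-193241} + \frac{2319 - 29190}{-241447} = \frac{1860 + 4 \left(-302\right) + 4 \cdot 276}{-193241} + \frac{2319 - 29190}{-241447} = \left(1860 - 1208 + 1104\right) \left(- \frac{1}{193241}\right) + \left(2319 - 29190\right) \left(- \frac{1}{241447}\right) = 1756 \left(- \frac{1}{193241}\right) - - \frac{26871}{241447} = - \frac{1756}{193241} + \frac{26871}{241447} = \frac{4768597979}{46657459727}$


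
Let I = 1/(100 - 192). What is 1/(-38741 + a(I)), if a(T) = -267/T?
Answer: -1/14177 ≈ -7.0537e-5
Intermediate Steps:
I = -1/92 (I = 1/(-92) = -1/92 ≈ -0.010870)
1/(-38741 + a(I)) = 1/(-38741 - 267/(-1/92)) = 1/(-38741 - 267*(-92)) = 1/(-38741 + 24564) = 1/(-14177) = -1/14177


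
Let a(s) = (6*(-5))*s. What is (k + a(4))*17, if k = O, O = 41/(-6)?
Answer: -12937/6 ≈ -2156.2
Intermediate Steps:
a(s) = -30*s
O = -41/6 (O = 41*(-⅙) = -41/6 ≈ -6.8333)
k = -41/6 ≈ -6.8333
(k + a(4))*17 = (-41/6 - 30*4)*17 = (-41/6 - 120)*17 = -761/6*17 = -12937/6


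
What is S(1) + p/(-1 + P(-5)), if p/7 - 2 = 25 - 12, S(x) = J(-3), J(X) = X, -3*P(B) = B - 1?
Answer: 102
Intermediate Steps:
P(B) = ⅓ - B/3 (P(B) = -(B - 1)/3 = -(-1 + B)/3 = ⅓ - B/3)
S(x) = -3
p = 105 (p = 14 + 7*(25 - 12) = 14 + 7*13 = 14 + 91 = 105)
S(1) + p/(-1 + P(-5)) = -3 + 105/(-1 + (⅓ - ⅓*(-5))) = -3 + 105/(-1 + (⅓ + 5/3)) = -3 + 105/(-1 + 2) = -3 + 105/1 = -3 + 105*1 = -3 + 105 = 102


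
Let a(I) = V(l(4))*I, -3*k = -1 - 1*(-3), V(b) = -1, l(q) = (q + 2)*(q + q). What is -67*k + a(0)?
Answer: 134/3 ≈ 44.667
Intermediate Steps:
l(q) = 2*q*(2 + q) (l(q) = (2 + q)*(2*q) = 2*q*(2 + q))
k = -2/3 (k = -(-1 - 1*(-3))/3 = -(-1 + 3)/3 = -1/3*2 = -2/3 ≈ -0.66667)
a(I) = -I
-67*k + a(0) = -67*(-2/3) - 1*0 = 134/3 + 0 = 134/3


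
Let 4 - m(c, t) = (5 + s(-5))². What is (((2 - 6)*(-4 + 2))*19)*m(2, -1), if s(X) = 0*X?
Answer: -3192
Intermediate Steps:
s(X) = 0
m(c, t) = -21 (m(c, t) = 4 - (5 + 0)² = 4 - 1*5² = 4 - 1*25 = 4 - 25 = -21)
(((2 - 6)*(-4 + 2))*19)*m(2, -1) = (((2 - 6)*(-4 + 2))*19)*(-21) = (-4*(-2)*19)*(-21) = (8*19)*(-21) = 152*(-21) = -3192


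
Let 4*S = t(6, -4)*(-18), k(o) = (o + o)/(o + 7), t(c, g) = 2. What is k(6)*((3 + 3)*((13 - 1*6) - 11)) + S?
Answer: -405/13 ≈ -31.154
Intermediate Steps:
k(o) = 2*o/(7 + o) (k(o) = (2*o)/(7 + o) = 2*o/(7 + o))
S = -9 (S = (2*(-18))/4 = (¼)*(-36) = -9)
k(6)*((3 + 3)*((13 - 1*6) - 11)) + S = (2*6/(7 + 6))*((3 + 3)*((13 - 1*6) - 11)) - 9 = (2*6/13)*(6*((13 - 6) - 11)) - 9 = (2*6*(1/13))*(6*(7 - 11)) - 9 = 12*(6*(-4))/13 - 9 = (12/13)*(-24) - 9 = -288/13 - 9 = -405/13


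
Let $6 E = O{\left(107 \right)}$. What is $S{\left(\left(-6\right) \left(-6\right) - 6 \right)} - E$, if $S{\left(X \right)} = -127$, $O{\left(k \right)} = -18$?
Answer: $-124$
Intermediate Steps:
$E = -3$ ($E = \frac{1}{6} \left(-18\right) = -3$)
$S{\left(\left(-6\right) \left(-6\right) - 6 \right)} - E = -127 - -3 = -127 + 3 = -124$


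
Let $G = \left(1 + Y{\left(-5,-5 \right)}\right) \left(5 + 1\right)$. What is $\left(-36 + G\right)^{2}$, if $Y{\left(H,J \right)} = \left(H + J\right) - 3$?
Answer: $11664$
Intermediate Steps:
$Y{\left(H,J \right)} = -3 + H + J$
$G = -72$ ($G = \left(1 - 13\right) \left(5 + 1\right) = \left(1 - 13\right) 6 = \left(-12\right) 6 = -72$)
$\left(-36 + G\right)^{2} = \left(-36 - 72\right)^{2} = \left(-108\right)^{2} = 11664$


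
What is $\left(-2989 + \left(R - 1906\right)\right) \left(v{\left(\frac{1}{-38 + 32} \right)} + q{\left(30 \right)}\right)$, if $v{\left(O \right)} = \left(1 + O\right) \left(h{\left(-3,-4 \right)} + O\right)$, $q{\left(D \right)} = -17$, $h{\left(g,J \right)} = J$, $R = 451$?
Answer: $\frac{818807}{9} \approx 90979.0$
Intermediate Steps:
$v{\left(O \right)} = \left(1 + O\right) \left(-4 + O\right)$
$\left(-2989 + \left(R - 1906\right)\right) \left(v{\left(\frac{1}{-38 + 32} \right)} + q{\left(30 \right)}\right) = \left(-2989 + \left(451 - 1906\right)\right) \left(\left(-4 + \left(\frac{1}{-38 + 32}\right)^{2} - \frac{3}{-38 + 32}\right) - 17\right) = \left(-2989 + \left(451 - 1906\right)\right) \left(\left(-4 + \left(\frac{1}{-6}\right)^{2} - \frac{3}{-6}\right) - 17\right) = \left(-2989 - 1455\right) \left(\left(-4 + \left(- \frac{1}{6}\right)^{2} - - \frac{1}{2}\right) - 17\right) = - 4444 \left(\left(-4 + \frac{1}{36} + \frac{1}{2}\right) - 17\right) = - 4444 \left(- \frac{125}{36} - 17\right) = \left(-4444\right) \left(- \frac{737}{36}\right) = \frac{818807}{9}$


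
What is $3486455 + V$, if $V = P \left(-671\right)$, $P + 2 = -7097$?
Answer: $8249884$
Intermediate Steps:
$P = -7099$ ($P = -2 - 7097 = -7099$)
$V = 4763429$ ($V = \left(-7099\right) \left(-671\right) = 4763429$)
$3486455 + V = 3486455 + 4763429 = 8249884$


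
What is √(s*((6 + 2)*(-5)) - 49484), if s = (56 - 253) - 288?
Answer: 2*I*√7521 ≈ 173.45*I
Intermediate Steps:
s = -485 (s = -197 - 288 = -485)
√(s*((6 + 2)*(-5)) - 49484) = √(-485*(6 + 2)*(-5) - 49484) = √(-3880*(-5) - 49484) = √(-485*(-40) - 49484) = √(19400 - 49484) = √(-30084) = 2*I*√7521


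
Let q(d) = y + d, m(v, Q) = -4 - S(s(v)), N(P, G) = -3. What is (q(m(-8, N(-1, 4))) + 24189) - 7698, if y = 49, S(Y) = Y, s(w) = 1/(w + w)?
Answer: 264577/16 ≈ 16536.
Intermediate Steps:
s(w) = 1/(2*w)
m(v, Q) = -4 - 1/(2*v)
q(d) = 49 + d
(q(m(-8, N(-1, 4))) + 24189) - 7698 = ((49 + (-4 - ½/(-8))) + 24189) - 7698 = ((49 + (-4 - ½*(-⅛))) + 24189) - 7698 = ((49 + (-4 + 1/16)) + 24189) - 7698 = ((49 - 63/16) + 24189) - 7698 = (721/16 + 24189) - 7698 = 387745/16 - 7698 = 264577/16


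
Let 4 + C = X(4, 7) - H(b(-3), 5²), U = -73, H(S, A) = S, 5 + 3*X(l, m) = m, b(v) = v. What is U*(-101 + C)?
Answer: 22192/3 ≈ 7397.3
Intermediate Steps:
X(l, m) = -5/3 + m/3
C = -⅓ (C = -4 + ((-5/3 + (⅓)*7) - 1*(-3)) = -4 + ((-5/3 + 7/3) + 3) = -4 + (⅔ + 3) = -4 + 11/3 = -⅓ ≈ -0.33333)
U*(-101 + C) = -73*(-101 - ⅓) = -73*(-304/3) = 22192/3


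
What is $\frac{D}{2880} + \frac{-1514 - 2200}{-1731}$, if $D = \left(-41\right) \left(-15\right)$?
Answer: $\frac{261353}{110784} \approx 2.3591$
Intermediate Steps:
$D = 615$
$\frac{D}{2880} + \frac{-1514 - 2200}{-1731} = \frac{615}{2880} + \frac{-1514 - 2200}{-1731} = 615 \cdot \frac{1}{2880} - - \frac{1238}{577} = \frac{41}{192} + \frac{1238}{577} = \frac{261353}{110784}$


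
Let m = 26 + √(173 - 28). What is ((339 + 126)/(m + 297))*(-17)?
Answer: -851105/34728 + 2635*√145/34728 ≈ -23.594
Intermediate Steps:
m = 26 + √145 ≈ 38.042
((339 + 126)/(m + 297))*(-17) = ((339 + 126)/((26 + √145) + 297))*(-17) = (465/(323 + √145))*(-17) = -7905/(323 + √145)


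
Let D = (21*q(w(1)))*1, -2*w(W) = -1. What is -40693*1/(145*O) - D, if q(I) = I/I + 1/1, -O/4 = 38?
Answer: -884987/22040 ≈ -40.154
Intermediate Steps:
O = -152 (O = -4*38 = -152)
w(W) = ½ (w(W) = -½*(-1) = ½)
q(I) = 2 (q(I) = 1 + 1*1 = 1 + 1 = 2)
D = 42 (D = (21*2)*1 = 42*1 = 42)
-40693*1/(145*O) - D = -40693/((-152*145)) - 1*42 = -40693/(-22040) - 42 = -40693*(-1/22040) - 42 = 40693/22040 - 42 = -884987/22040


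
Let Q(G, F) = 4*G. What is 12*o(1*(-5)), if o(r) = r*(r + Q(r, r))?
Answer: 1500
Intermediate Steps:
o(r) = 5*r² (o(r) = r*(r + 4*r) = r*(5*r) = 5*r²)
12*o(1*(-5)) = 12*(5*(1*(-5))²) = 12*(5*(-5)²) = 12*(5*25) = 12*125 = 1500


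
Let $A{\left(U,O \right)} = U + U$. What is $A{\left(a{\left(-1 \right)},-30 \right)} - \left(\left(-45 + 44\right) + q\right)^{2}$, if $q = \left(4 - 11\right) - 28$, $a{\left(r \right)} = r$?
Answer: $-1298$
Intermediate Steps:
$A{\left(U,O \right)} = 2 U$
$q = -35$ ($q = -7 - 28 = -35$)
$A{\left(a{\left(-1 \right)},-30 \right)} - \left(\left(-45 + 44\right) + q\right)^{2} = 2 \left(-1\right) - \left(\left(-45 + 44\right) - 35\right)^{2} = -2 - \left(-1 - 35\right)^{2} = -2 - \left(-36\right)^{2} = -2 - 1296 = -1298$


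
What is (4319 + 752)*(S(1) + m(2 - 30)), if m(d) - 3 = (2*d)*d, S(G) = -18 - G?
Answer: 7870192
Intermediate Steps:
m(d) = 3 + 2*d² (m(d) = 3 + (2*d)*d = 3 + 2*d²)
(4319 + 752)*(S(1) + m(2 - 30)) = (4319 + 752)*((-18 - 1*1) + (3 + 2*(2 - 30)²)) = 5071*((-18 - 1) + (3 + 2*(-28)²)) = 5071*(-19 + (3 + 2*784)) = 5071*(-19 + (3 + 1568)) = 5071*(-19 + 1571) = 5071*1552 = 7870192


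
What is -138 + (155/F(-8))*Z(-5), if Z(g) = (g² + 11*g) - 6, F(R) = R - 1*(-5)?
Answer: 1722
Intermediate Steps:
F(R) = 5 + R (F(R) = R + 5 = 5 + R)
Z(g) = -6 + g² + 11*g
-138 + (155/F(-8))*Z(-5) = -138 + (155/(5 - 8))*(-6 + (-5)² + 11*(-5)) = -138 + (155/(-3))*(-6 + 25 - 55) = -138 + (155*(-⅓))*(-36) = -138 - 155/3*(-36) = -138 + 1860 = 1722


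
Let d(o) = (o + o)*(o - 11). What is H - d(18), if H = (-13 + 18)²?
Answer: -227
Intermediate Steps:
d(o) = 2*o*(-11 + o) (d(o) = (2*o)*(-11 + o) = 2*o*(-11 + o))
H = 25 (H = 5² = 25)
H - d(18) = 25 - 2*18*(-11 + 18) = 25 - 2*18*7 = 25 - 1*252 = 25 - 252 = -227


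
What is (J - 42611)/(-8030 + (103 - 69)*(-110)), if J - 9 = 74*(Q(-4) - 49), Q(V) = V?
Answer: 23262/5885 ≈ 3.9528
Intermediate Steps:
J = -3913 (J = 9 + 74*(-4 - 49) = 9 + 74*(-53) = 9 - 3922 = -3913)
(J - 42611)/(-8030 + (103 - 69)*(-110)) = (-3913 - 42611)/(-8030 + (103 - 69)*(-110)) = -46524/(-8030 + 34*(-110)) = -46524/(-8030 - 3740) = -46524/(-11770) = -46524*(-1/11770) = 23262/5885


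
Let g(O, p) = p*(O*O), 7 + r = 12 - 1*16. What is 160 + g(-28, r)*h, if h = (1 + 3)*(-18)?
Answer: 621088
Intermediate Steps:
h = -72 (h = 4*(-18) = -72)
r = -11 (r = -7 + (12 - 1*16) = -7 + (12 - 16) = -7 - 4 = -11)
g(O, p) = p*O²
160 + g(-28, r)*h = 160 - 11*(-28)²*(-72) = 160 - 11*784*(-72) = 160 - 8624*(-72) = 160 + 620928 = 621088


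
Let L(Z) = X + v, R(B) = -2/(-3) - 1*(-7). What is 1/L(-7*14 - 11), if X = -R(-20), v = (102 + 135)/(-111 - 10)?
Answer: -363/3494 ≈ -0.10389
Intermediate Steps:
R(B) = 23/3 (R(B) = -2*(-⅓) + 7 = ⅔ + 7 = 23/3)
v = -237/121 (v = 237/(-121) = 237*(-1/121) = -237/121 ≈ -1.9587)
X = -23/3 (X = -1*23/3 = -23/3 ≈ -7.6667)
L(Z) = -3494/363 (L(Z) = -23/3 - 237/121 = -3494/363)
1/L(-7*14 - 11) = 1/(-3494/363) = -363/3494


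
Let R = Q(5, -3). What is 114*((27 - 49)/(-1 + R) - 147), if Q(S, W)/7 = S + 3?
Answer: -84018/5 ≈ -16804.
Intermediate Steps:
Q(S, W) = 21 + 7*S (Q(S, W) = 7*(S + 3) = 7*(3 + S) = 21 + 7*S)
R = 56 (R = 21 + 7*5 = 21 + 35 = 56)
114*((27 - 49)/(-1 + R) - 147) = 114*((27 - 49)/(-1 + 56) - 147) = 114*(-22/55 - 147) = 114*(-22*1/55 - 147) = 114*(-⅖ - 147) = 114*(-737/5) = -84018/5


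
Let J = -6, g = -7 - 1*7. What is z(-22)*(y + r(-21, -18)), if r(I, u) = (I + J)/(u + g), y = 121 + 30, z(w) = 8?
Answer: 4859/4 ≈ 1214.8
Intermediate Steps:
g = -14 (g = -7 - 7 = -14)
y = 151
r(I, u) = (-6 + I)/(-14 + u) (r(I, u) = (I - 6)/(u - 14) = (-6 + I)/(-14 + u))
z(-22)*(y + r(-21, -18)) = 8*(151 + (-6 - 21)/(-14 - 18)) = 8*(151 - 27/(-32)) = 8*(151 - 1/32*(-27)) = 8*(151 + 27/32) = 8*(4859/32) = 4859/4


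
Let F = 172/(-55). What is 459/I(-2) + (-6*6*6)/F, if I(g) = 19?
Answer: 76167/817 ≈ 93.228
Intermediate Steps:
F = -172/55 (F = 172*(-1/55) = -172/55 ≈ -3.1273)
459/I(-2) + (-6*6*6)/F = 459/19 + (-6*6*6)/(-172/55) = 459*(1/19) - 36*6*(-55/172) = 459/19 - 216*(-55/172) = 459/19 + 2970/43 = 76167/817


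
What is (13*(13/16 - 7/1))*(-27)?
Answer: 34749/16 ≈ 2171.8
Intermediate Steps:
(13*(13/16 - 7/1))*(-27) = (13*(13*(1/16) - 7*1))*(-27) = (13*(13/16 - 7))*(-27) = (13*(-99/16))*(-27) = -1287/16*(-27) = 34749/16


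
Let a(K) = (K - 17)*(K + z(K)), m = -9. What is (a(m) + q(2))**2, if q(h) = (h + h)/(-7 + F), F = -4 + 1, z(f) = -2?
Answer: 2039184/25 ≈ 81567.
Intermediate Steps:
F = -3
q(h) = -h/5 (q(h) = (h + h)/(-7 - 3) = (2*h)/(-10) = (2*h)*(-1/10) = -h/5)
a(K) = (-17 + K)*(-2 + K) (a(K) = (K - 17)*(K - 2) = (-17 + K)*(-2 + K))
(a(m) + q(2))**2 = ((34 + (-9)**2 - 19*(-9)) - 1/5*2)**2 = ((34 + 81 + 171) - 2/5)**2 = (286 - 2/5)**2 = (1428/5)**2 = 2039184/25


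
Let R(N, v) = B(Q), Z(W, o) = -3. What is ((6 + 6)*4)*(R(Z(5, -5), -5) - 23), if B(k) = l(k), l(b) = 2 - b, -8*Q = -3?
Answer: -1026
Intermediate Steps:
Q = 3/8 (Q = -⅛*(-3) = 3/8 ≈ 0.37500)
B(k) = 2 - k
R(N, v) = 13/8 (R(N, v) = 2 - 1*3/8 = 2 - 3/8 = 13/8)
((6 + 6)*4)*(R(Z(5, -5), -5) - 23) = ((6 + 6)*4)*(13/8 - 23) = (12*4)*(-171/8) = 48*(-171/8) = -1026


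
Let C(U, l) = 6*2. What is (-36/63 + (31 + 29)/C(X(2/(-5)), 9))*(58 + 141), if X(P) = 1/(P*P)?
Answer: 6169/7 ≈ 881.29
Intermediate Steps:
X(P) = P⁻²
C(U, l) = 12
(-36/63 + (31 + 29)/C(X(2/(-5)), 9))*(58 + 141) = (-36/63 + (31 + 29)/12)*(58 + 141) = (-36*1/63 + 60*(1/12))*199 = (-4/7 + 5)*199 = (31/7)*199 = 6169/7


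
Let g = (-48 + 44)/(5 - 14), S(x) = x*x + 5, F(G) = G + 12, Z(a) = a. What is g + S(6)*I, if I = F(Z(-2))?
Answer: 3694/9 ≈ 410.44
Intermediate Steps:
F(G) = 12 + G
I = 10 (I = 12 - 2 = 10)
S(x) = 5 + x² (S(x) = x² + 5 = 5 + x²)
g = 4/9 (g = -4/(-9) = -4*(-⅑) = 4/9 ≈ 0.44444)
g + S(6)*I = 4/9 + (5 + 6²)*10 = 4/9 + (5 + 36)*10 = 4/9 + 41*10 = 4/9 + 410 = 3694/9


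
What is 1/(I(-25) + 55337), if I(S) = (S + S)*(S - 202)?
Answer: 1/66687 ≈ 1.4995e-5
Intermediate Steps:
I(S) = 2*S*(-202 + S) (I(S) = (2*S)*(-202 + S) = 2*S*(-202 + S))
1/(I(-25) + 55337) = 1/(2*(-25)*(-202 - 25) + 55337) = 1/(2*(-25)*(-227) + 55337) = 1/(11350 + 55337) = 1/66687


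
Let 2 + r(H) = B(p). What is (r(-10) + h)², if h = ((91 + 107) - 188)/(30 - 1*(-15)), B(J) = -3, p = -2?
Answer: 1849/81 ≈ 22.827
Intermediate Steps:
r(H) = -5 (r(H) = -2 - 3 = -5)
h = 2/9 (h = (198 - 188)/(30 + 15) = 10/45 = 10*(1/45) = 2/9 ≈ 0.22222)
(r(-10) + h)² = (-5 + 2/9)² = (-43/9)² = 1849/81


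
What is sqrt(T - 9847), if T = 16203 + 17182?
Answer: sqrt(23538) ≈ 153.42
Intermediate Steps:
T = 33385
sqrt(T - 9847) = sqrt(33385 - 9847) = sqrt(23538)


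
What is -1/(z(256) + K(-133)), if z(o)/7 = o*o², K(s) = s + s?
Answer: -1/117440246 ≈ -8.5150e-9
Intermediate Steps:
K(s) = 2*s
z(o) = 7*o³ (z(o) = 7*(o*o²) = 7*o³)
-1/(z(256) + K(-133)) = -1/(7*256³ + 2*(-133)) = -1/(7*16777216 - 266) = -1/(117440512 - 266) = -1/117440246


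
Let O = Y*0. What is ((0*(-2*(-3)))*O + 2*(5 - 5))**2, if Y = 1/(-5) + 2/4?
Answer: 0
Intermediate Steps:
Y = 3/10 (Y = 1*(-1/5) + 2*(1/4) = -1/5 + 1/2 = 3/10 ≈ 0.30000)
O = 0 (O = (3/10)*0 = 0)
((0*(-2*(-3)))*O + 2*(5 - 5))**2 = ((0*(-2*(-3)))*0 + 2*(5 - 5))**2 = ((0*6)*0 + 2*0)**2 = (0*0 + 0)**2 = (0 + 0)**2 = 0**2 = 0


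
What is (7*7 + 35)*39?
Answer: 3276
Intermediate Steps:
(7*7 + 35)*39 = (49 + 35)*39 = 84*39 = 3276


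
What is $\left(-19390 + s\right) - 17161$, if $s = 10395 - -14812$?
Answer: $-11344$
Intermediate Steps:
$s = 25207$ ($s = 10395 + 14812 = 25207$)
$\left(-19390 + s\right) - 17161 = \left(-19390 + 25207\right) - 17161 = 5817 - 17161 = -11344$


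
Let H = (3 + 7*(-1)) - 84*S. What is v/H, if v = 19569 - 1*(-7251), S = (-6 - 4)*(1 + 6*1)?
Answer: 6705/1469 ≈ 4.5643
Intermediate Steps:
S = -70 (S = -10*(1 + 6) = -10*7 = -70)
v = 26820 (v = 19569 + 7251 = 26820)
H = 5876 (H = (3 + 7*(-1)) - 84*(-70) = (3 - 7) + 5880 = -4 + 5880 = 5876)
v/H = 26820/5876 = 26820*(1/5876) = 6705/1469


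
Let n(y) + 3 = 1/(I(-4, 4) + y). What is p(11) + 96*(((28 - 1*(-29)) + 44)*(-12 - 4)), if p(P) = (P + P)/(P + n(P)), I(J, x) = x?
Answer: -1706466/11 ≈ -1.5513e+5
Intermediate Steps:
n(y) = -3 + 1/(4 + y)
p(P) = 2*P/(P + (-11 - 3*P)/(4 + P)) (p(P) = (P + P)/(P + (-11 - 3*P)/(4 + P)) = (2*P)/(P + (-11 - 3*P)/(4 + P)) = 2*P/(P + (-11 - 3*P)/(4 + P)))
p(11) + 96*(((28 - 1*(-29)) + 44)*(-12 - 4)) = 2*11*(4 + 11)/(-11 + 11 + 11²) + 96*(((28 - 1*(-29)) + 44)*(-12 - 4)) = 2*11*15/(-11 + 11 + 121) + 96*(((28 + 29) + 44)*(-16)) = 2*11*15/121 + 96*((57 + 44)*(-16)) = 2*11*(1/121)*15 + 96*(101*(-16)) = 30/11 + 96*(-1616) = 30/11 - 155136 = -1706466/11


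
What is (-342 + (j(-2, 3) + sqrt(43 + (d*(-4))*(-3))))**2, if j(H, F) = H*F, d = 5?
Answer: (348 - sqrt(103))**2 ≈ 1.1414e+5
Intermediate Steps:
j(H, F) = F*H
(-342 + (j(-2, 3) + sqrt(43 + (d*(-4))*(-3))))**2 = (-342 + (3*(-2) + sqrt(43 + (5*(-4))*(-3))))**2 = (-342 + (-6 + sqrt(43 - 20*(-3))))**2 = (-342 + (-6 + sqrt(43 + 60)))**2 = (-342 + (-6 + sqrt(103)))**2 = (-348 + sqrt(103))**2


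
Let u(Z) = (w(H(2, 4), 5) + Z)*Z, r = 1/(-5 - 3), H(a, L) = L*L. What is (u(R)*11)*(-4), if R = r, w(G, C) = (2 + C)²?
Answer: 4301/16 ≈ 268.81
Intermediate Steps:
H(a, L) = L²
r = -⅛ (r = 1/(-8) = -⅛ ≈ -0.12500)
R = -⅛ ≈ -0.12500
u(Z) = Z*(49 + Z) (u(Z) = ((2 + 5)² + Z)*Z = (7² + Z)*Z = (49 + Z)*Z = Z*(49 + Z))
(u(R)*11)*(-4) = (-(49 - ⅛)/8*11)*(-4) = (-⅛*391/8*11)*(-4) = -391/64*11*(-4) = -4301/64*(-4) = 4301/16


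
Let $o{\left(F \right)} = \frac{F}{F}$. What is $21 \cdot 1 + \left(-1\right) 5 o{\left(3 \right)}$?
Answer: $16$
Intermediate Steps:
$o{\left(F \right)} = 1$
$21 \cdot 1 + \left(-1\right) 5 o{\left(3 \right)} = 21 \cdot 1 + \left(-1\right) 5 \cdot 1 = 21 - 5 = 16$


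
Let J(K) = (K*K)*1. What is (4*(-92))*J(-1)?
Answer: -368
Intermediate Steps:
J(K) = K**2 (J(K) = K**2*1 = K**2)
(4*(-92))*J(-1) = (4*(-92))*(-1)**2 = -368*1 = -368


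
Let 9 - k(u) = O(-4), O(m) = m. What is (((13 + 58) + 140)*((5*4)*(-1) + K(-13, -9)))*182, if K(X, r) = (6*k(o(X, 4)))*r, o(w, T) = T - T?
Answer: -27726244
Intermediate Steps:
o(w, T) = 0
k(u) = 13 (k(u) = 9 - 1*(-4) = 9 + 4 = 13)
K(X, r) = 78*r (K(X, r) = (6*13)*r = 78*r)
(((13 + 58) + 140)*((5*4)*(-1) + K(-13, -9)))*182 = (((13 + 58) + 140)*((5*4)*(-1) + 78*(-9)))*182 = ((71 + 140)*(20*(-1) - 702))*182 = (211*(-20 - 702))*182 = (211*(-722))*182 = -152342*182 = -27726244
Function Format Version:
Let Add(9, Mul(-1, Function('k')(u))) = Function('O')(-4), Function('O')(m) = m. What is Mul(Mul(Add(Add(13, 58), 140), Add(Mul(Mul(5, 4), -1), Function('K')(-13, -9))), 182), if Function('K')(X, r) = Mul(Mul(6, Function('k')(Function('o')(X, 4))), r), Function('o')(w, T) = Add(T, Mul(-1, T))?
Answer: -27726244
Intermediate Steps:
Function('o')(w, T) = 0
Function('k')(u) = 13 (Function('k')(u) = Add(9, Mul(-1, -4)) = Add(9, 4) = 13)
Function('K')(X, r) = Mul(78, r) (Function('K')(X, r) = Mul(Mul(6, 13), r) = Mul(78, r))
Mul(Mul(Add(Add(13, 58), 140), Add(Mul(Mul(5, 4), -1), Function('K')(-13, -9))), 182) = Mul(Mul(Add(Add(13, 58), 140), Add(Mul(Mul(5, 4), -1), Mul(78, -9))), 182) = Mul(Mul(Add(71, 140), Add(Mul(20, -1), -702)), 182) = Mul(Mul(211, Add(-20, -702)), 182) = Mul(Mul(211, -722), 182) = Mul(-152342, 182) = -27726244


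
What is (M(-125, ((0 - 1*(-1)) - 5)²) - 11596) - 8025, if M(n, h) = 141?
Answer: -19480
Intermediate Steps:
(M(-125, ((0 - 1*(-1)) - 5)²) - 11596) - 8025 = (141 - 11596) - 8025 = -11455 - 8025 = -19480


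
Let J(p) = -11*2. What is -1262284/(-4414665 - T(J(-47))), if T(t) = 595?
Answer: 315571/1103815 ≈ 0.28589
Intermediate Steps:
J(p) = -22
-1262284/(-4414665 - T(J(-47))) = -1262284/(-4414665 - 1*595) = -1262284/(-4414665 - 595) = -1262284/(-4415260) = -1262284*(-1/4415260) = 315571/1103815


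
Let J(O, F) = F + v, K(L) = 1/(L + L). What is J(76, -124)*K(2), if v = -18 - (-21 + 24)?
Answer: -145/4 ≈ -36.250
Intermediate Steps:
K(L) = 1/(2*L)
v = -21 (v = -18 - 1*3 = -18 - 3 = -21)
J(O, F) = -21 + F (J(O, F) = F - 21 = -21 + F)
J(76, -124)*K(2) = (-21 - 124)*((½)/2) = -145/(2*2) = -145*¼ = -145/4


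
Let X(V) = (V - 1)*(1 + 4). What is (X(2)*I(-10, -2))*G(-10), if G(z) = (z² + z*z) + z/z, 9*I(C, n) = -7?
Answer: -2345/3 ≈ -781.67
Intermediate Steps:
I(C, n) = -7/9 (I(C, n) = (⅑)*(-7) = -7/9)
G(z) = 1 + 2*z² (G(z) = (z² + z²) + 1 = 2*z² + 1 = 1 + 2*z²)
X(V) = -5 + 5*V (X(V) = (-1 + V)*5 = -5 + 5*V)
(X(2)*I(-10, -2))*G(-10) = ((-5 + 5*2)*(-7/9))*(1 + 2*(-10)²) = ((-5 + 10)*(-7/9))*(1 + 2*100) = (5*(-7/9))*(1 + 200) = -35/9*201 = -2345/3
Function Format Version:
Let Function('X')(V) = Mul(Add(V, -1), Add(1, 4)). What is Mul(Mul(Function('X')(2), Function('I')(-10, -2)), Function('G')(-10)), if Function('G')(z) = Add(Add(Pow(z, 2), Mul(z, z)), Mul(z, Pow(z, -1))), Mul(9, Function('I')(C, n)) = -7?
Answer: Rational(-2345, 3) ≈ -781.67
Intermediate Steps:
Function('I')(C, n) = Rational(-7, 9) (Function('I')(C, n) = Mul(Rational(1, 9), -7) = Rational(-7, 9))
Function('G')(z) = Add(1, Mul(2, Pow(z, 2))) (Function('G')(z) = Add(Add(Pow(z, 2), Pow(z, 2)), 1) = Add(Mul(2, Pow(z, 2)), 1) = Add(1, Mul(2, Pow(z, 2))))
Function('X')(V) = Add(-5, Mul(5, V)) (Function('X')(V) = Mul(Add(-1, V), 5) = Add(-5, Mul(5, V)))
Mul(Mul(Function('X')(2), Function('I')(-10, -2)), Function('G')(-10)) = Mul(Mul(Add(-5, Mul(5, 2)), Rational(-7, 9)), Add(1, Mul(2, Pow(-10, 2)))) = Mul(Mul(Add(-5, 10), Rational(-7, 9)), Add(1, Mul(2, 100))) = Mul(Mul(5, Rational(-7, 9)), Add(1, 200)) = Mul(Rational(-35, 9), 201) = Rational(-2345, 3)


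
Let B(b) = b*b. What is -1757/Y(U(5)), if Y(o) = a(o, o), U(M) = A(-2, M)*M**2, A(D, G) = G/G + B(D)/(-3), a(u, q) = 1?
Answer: -1757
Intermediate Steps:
B(b) = b**2
A(D, G) = 1 - D**2/3 (A(D, G) = G/G + D**2/(-3) = 1 + D**2*(-1/3) = 1 - D**2/3)
U(M) = -M**2/3 (U(M) = (1 - 1/3*(-2)**2)*M**2 = (1 - 1/3*4)*M**2 = (1 - 4/3)*M**2 = -M**2/3)
Y(o) = 1
-1757/Y(U(5)) = -1757/1 = 1*(-1757) = -1757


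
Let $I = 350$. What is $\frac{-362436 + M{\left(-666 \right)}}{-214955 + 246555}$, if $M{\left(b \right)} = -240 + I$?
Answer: $- \frac{181163}{15800} \approx -11.466$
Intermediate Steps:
$M{\left(b \right)} = 110$ ($M{\left(b \right)} = -240 + 350 = 110$)
$\frac{-362436 + M{\left(-666 \right)}}{-214955 + 246555} = \frac{-362436 + 110}{-214955 + 246555} = - \frac{362326}{31600} = \left(-362326\right) \frac{1}{31600} = - \frac{181163}{15800}$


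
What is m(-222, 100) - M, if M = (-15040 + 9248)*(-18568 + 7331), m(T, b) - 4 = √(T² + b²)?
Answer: -65084700 + 2*√14821 ≈ -6.5084e+7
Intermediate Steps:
m(T, b) = 4 + √(T² + b²)
M = 65084704 (M = -5792*(-11237) = 65084704)
m(-222, 100) - M = (4 + √((-222)² + 100²)) - 1*65084704 = (4 + √(49284 + 10000)) - 65084704 = (4 + √59284) - 65084704 = (4 + 2*√14821) - 65084704 = -65084700 + 2*√14821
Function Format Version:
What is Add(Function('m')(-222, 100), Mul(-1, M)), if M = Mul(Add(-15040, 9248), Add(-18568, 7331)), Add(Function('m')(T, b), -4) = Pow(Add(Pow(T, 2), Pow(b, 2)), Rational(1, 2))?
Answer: Add(-65084700, Mul(2, Pow(14821, Rational(1, 2)))) ≈ -6.5084e+7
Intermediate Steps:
Function('m')(T, b) = Add(4, Pow(Add(Pow(T, 2), Pow(b, 2)), Rational(1, 2)))
M = 65084704 (M = Mul(-5792, -11237) = 65084704)
Add(Function('m')(-222, 100), Mul(-1, M)) = Add(Add(4, Pow(Add(Pow(-222, 2), Pow(100, 2)), Rational(1, 2))), Mul(-1, 65084704)) = Add(Add(4, Pow(Add(49284, 10000), Rational(1, 2))), -65084704) = Add(Add(4, Pow(59284, Rational(1, 2))), -65084704) = Add(Add(4, Mul(2, Pow(14821, Rational(1, 2)))), -65084704) = Add(-65084700, Mul(2, Pow(14821, Rational(1, 2))))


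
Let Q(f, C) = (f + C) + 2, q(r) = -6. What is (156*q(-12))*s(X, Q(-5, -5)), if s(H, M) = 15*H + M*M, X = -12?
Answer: 108576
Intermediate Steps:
Q(f, C) = 2 + C + f (Q(f, C) = (C + f) + 2 = 2 + C + f)
s(H, M) = M² + 15*H (s(H, M) = 15*H + M² = M² + 15*H)
(156*q(-12))*s(X, Q(-5, -5)) = (156*(-6))*((2 - 5 - 5)² + 15*(-12)) = -936*((-8)² - 180) = -936*(64 - 180) = -936*(-116) = 108576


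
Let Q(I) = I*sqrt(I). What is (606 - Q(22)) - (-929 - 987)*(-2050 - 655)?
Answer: -5182174 - 22*sqrt(22) ≈ -5.1823e+6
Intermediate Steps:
Q(I) = I**(3/2)
(606 - Q(22)) - (-929 - 987)*(-2050 - 655) = (606 - 22**(3/2)) - (-929 - 987)*(-2050 - 655) = (606 - 22*sqrt(22)) - (-1916)*(-2705) = (606 - 22*sqrt(22)) - 1*5182780 = (606 - 22*sqrt(22)) - 5182780 = -5182174 - 22*sqrt(22)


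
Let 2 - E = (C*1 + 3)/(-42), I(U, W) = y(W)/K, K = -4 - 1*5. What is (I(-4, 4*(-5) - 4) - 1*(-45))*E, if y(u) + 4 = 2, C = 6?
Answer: 12617/126 ≈ 100.13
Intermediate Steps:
y(u) = -2 (y(u) = -4 + 2 = -2)
K = -9 (K = -4 - 5 = -9)
I(U, W) = 2/9 (I(U, W) = -2/(-9) = -2*(-⅑) = 2/9)
E = 31/14 (E = 2 - (6*1 + 3)/(-42) = 2 - (6 + 3)*(-1)/42 = 2 - 9*(-1)/42 = 2 - 1*(-3/14) = 2 + 3/14 = 31/14 ≈ 2.2143)
(I(-4, 4*(-5) - 4) - 1*(-45))*E = (2/9 - 1*(-45))*(31/14) = (2/9 + 45)*(31/14) = (407/9)*(31/14) = 12617/126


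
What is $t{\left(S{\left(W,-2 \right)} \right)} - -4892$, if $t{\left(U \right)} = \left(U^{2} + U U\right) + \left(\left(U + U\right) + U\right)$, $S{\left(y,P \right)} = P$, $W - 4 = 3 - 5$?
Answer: $4894$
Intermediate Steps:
$W = 2$ ($W = 4 + \left(3 - 5\right) = 4 - 2 = 2$)
$t{\left(U \right)} = 2 U^{2} + 3 U$ ($t{\left(U \right)} = \left(U^{2} + U^{2}\right) + \left(2 U + U\right) = 2 U^{2} + 3 U$)
$t{\left(S{\left(W,-2 \right)} \right)} - -4892 = - 2 \left(3 + 2 \left(-2\right)\right) - -4892 = - 2 \left(3 - 4\right) + 4892 = \left(-2\right) \left(-1\right) + 4892 = 2 + 4892 = 4894$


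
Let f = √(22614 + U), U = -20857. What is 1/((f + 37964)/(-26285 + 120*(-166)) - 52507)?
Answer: -112099054753295/5886077173298960444 + 46205*√1757/5886077173298960444 ≈ -1.9045e-5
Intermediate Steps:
f = √1757 (f = √(22614 - 20857) = √1757 ≈ 41.917)
1/((f + 37964)/(-26285 + 120*(-166)) - 52507) = 1/((√1757 + 37964)/(-26285 + 120*(-166)) - 52507) = 1/((37964 + √1757)/(-26285 - 19920) - 52507) = 1/((37964 + √1757)/(-46205) - 52507) = 1/((37964 + √1757)*(-1/46205) - 52507) = 1/((-37964/46205 - √1757/46205) - 52507) = 1/(-2426123899/46205 - √1757/46205)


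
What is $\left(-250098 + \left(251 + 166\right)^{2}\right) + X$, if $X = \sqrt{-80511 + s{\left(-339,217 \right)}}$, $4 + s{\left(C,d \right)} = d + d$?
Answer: $-76209 + i \sqrt{80081} \approx -76209.0 + 282.99 i$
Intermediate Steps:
$s{\left(C,d \right)} = -4 + 2 d$ ($s{\left(C,d \right)} = -4 + \left(d + d\right) = -4 + 2 d$)
$X = i \sqrt{80081}$ ($X = \sqrt{-80511 + \left(-4 + 2 \cdot 217\right)} = \sqrt{-80511 + \left(-4 + 434\right)} = \sqrt{-80511 + 430} = \sqrt{-80081} = i \sqrt{80081} \approx 282.99 i$)
$\left(-250098 + \left(251 + 166\right)^{2}\right) + X = \left(-250098 + \left(251 + 166\right)^{2}\right) + i \sqrt{80081} = \left(-250098 + 417^{2}\right) + i \sqrt{80081} = \left(-250098 + 173889\right) + i \sqrt{80081} = -76209 + i \sqrt{80081}$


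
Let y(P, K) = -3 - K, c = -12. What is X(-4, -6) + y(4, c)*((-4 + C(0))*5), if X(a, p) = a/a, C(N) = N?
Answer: -179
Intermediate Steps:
X(a, p) = 1
X(-4, -6) + y(4, c)*((-4 + C(0))*5) = 1 + (-3 - 1*(-12))*((-4 + 0)*5) = 1 + (-3 + 12)*(-4*5) = 1 + 9*(-20) = 1 - 180 = -179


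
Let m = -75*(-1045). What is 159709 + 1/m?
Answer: 12517192876/78375 ≈ 1.5971e+5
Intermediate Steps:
m = 78375
159709 + 1/m = 159709 + 1/78375 = 12517192876/78375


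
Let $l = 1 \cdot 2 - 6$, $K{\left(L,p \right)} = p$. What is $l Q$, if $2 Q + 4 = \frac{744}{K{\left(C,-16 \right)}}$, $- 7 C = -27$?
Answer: $101$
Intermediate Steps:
$C = \frac{27}{7}$ ($C = \left(- \frac{1}{7}\right) \left(-27\right) = \frac{27}{7} \approx 3.8571$)
$l = -4$ ($l = 2 - 6 = -4$)
$Q = - \frac{101}{4}$ ($Q = -2 + \frac{744 \frac{1}{-16}}{2} = -2 + \frac{744 \left(- \frac{1}{16}\right)}{2} = -2 + \frac{1}{2} \left(- \frac{93}{2}\right) = -2 - \frac{93}{4} = - \frac{101}{4} \approx -25.25$)
$l Q = \left(-4\right) \left(- \frac{101}{4}\right) = 101$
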